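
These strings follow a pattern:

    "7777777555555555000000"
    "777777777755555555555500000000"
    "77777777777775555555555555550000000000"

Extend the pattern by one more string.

Each string has the form 7^{3n-2} 5^{3n} 0^{2n}, where the shown terms are n = 3, 4, 5.
For the next term, n = 6, so the run lengths are 16, 18, 12.

7777777777777777555555555555555555000000000000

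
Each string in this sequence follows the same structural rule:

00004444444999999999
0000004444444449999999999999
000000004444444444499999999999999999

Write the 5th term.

The n-th term is 2n 0's then 2n+3 4's then 4n+1 9's, where the shown terms are n = 2, 3, 4.
Setting n = 6 gives 12, 15, 25 characters in each block.

0000000000004444444444444449999999999999999999999999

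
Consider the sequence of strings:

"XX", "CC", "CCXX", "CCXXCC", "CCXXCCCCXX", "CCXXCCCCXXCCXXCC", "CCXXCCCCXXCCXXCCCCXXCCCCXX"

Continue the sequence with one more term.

Each term (from the third on) is the previous term followed by the one before it: term 3 = CC·XX = CCXX.
The next term joins CCXXCCCCXXCCXXCCCCXXCCCCXX and CCXXCCCCXXCCXXCC.

CCXXCCCCXXCCXXCCCCXXCCCCXXCCXXCCCCXXCCXXCC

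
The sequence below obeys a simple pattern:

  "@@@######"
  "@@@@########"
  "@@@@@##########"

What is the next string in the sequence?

The n-th term is n @'s then 2n #'s, where the shown terms are n = 3, 4, 5.
Setting n = 6 gives 6, 12 characters in each block.

@@@@@@############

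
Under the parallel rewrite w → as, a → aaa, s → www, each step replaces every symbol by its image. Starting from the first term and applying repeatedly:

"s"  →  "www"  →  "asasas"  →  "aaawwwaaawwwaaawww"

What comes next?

aaaaaaaaaasasasaaaaaaaaaasasasaaaaaaaaaasasas

φ(aaawwwaaawwwaaawww) expands symbol-by-symbol to aaa aaa aaa as as as aaa aaa aaa as as as aaa aaa aaa as as as; joining the 18 pieces gives the next term.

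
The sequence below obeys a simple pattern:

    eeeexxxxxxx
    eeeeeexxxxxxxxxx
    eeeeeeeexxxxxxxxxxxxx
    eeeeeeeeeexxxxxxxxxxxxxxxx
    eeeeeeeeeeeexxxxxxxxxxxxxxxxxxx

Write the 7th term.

Term n consists of 2n e's, followed by 3n+1 x's, where the shown terms are n = 2, 3, 4, 5, 6.
At n = 8 the blocks have lengths 16, 25.

eeeeeeeeeeeeeeeexxxxxxxxxxxxxxxxxxxxxxxxx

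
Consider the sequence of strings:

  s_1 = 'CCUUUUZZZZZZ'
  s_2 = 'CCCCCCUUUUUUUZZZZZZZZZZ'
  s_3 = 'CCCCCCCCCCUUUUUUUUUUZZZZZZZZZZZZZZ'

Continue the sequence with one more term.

CCCCCCCCCCCCCCUUUUUUUUUUUUUZZZZZZZZZZZZZZZZZZ

The n-th term is 4n-2 C's then 3n+1 U's then 4n+2 Z's (n = 1, 2, …).
Setting n = 4 gives 14, 13, 18 characters in each block.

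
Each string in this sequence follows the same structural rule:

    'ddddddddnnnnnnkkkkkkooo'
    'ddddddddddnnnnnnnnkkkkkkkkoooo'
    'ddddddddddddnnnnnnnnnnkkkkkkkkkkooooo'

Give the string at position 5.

The n-th term is 2n+2 d's then 2n n's then 2n k's then n o's, where the shown terms are n = 3, 4, 5.
At n = 7 the blocks have lengths 16, 14, 14, 7.

ddddddddddddddddnnnnnnnnnnnnnnkkkkkkkkkkkkkkooooooo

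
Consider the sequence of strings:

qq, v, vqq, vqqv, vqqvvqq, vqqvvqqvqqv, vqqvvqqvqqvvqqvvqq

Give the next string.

This is a Fibonacci-style word recurrence s(k) = s(k−1)·s(k−2): e.g. v·qq = vqq.
So term 8 is vqqvvqqvqqvvqqvvqq·vqqvvqqvqqv.

vqqvvqqvqqvvqqvvqqvqqvvqqvqqv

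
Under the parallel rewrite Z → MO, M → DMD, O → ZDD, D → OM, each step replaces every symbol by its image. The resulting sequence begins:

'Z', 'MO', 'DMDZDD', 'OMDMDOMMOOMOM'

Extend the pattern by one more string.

Replace each of the 13 characters of OMDMDOMMOOMOM in place — ZDD DMD OM DMD OM ZDD DMD DMD ZDD ZDD DMD ZDD DMD — and concatenate.

ZDDDMDOMDMDOMZDDDMDDMDZDDZDDDMDZDDDMD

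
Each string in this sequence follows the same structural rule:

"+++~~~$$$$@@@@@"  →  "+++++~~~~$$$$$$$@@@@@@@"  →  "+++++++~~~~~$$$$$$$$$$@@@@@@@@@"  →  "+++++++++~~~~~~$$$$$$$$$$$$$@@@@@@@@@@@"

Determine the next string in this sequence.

Reading off run lengths: + runs 3, 5, 7, 9; ~ runs 3, 4, 5, 6; $ runs 4, 7, 10, 13; @ runs 5, 7, 9, 11 — each is linear in n, where the shown terms are n = 2, 3, 4, 5.
Setting n = 6 gives 11, 7, 16, 13 characters in each block.

+++++++++++~~~~~~~$$$$$$$$$$$$$$$$@@@@@@@@@@@@@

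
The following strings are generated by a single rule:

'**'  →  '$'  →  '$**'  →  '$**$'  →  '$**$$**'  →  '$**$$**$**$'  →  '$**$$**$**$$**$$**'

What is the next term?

This is a Fibonacci-style word recurrence s(k) = s(k−1)·s(k−2): e.g. $·** = $**.
Continuing: $**$$**$**$$**$$** · $**$$**$**$ gives term 8.

$**$$**$**$$**$$**$**$$**$**$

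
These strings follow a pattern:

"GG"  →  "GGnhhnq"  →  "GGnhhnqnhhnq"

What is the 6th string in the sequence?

GGnhhnqnhhnqnhhnqnhhnqnhhnq

Each term is the previous one with nhhnq appended.
From GGnhhnqnhhnq, 3 further steps: GGnhhnqnhhnq → GGnhhnqnhhnqnhhnq → GGnhhnqnhhnqnhhnqnhhnq → (answer).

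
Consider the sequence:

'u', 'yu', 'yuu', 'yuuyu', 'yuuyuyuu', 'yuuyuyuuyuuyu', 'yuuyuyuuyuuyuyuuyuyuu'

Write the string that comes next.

yuuyuyuuyuuyuyuuyuyuuyuuyuyuuyuuyu

From term 3 onward, concatenate the last term with the second-to-last: yu·u = yuu, yuu·yu = yuuyu, …
Continuing: yuuyuyuuyuuyuyuuyuyuu · yuuyuyuuyuuyu gives term 8.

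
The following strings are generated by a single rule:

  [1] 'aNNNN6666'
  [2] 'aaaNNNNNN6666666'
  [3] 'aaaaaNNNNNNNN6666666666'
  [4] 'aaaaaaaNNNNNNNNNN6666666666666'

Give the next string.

The n-th term is 2n-1 a's then 2n+2 N's then 3n+1 6's (n = 1, 2, …).
Setting n = 5 gives 9, 12, 16 characters in each block.

aaaaaaaaaNNNNNNNNNNNN6666666666666666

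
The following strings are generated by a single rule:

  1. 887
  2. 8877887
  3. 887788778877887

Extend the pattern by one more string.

8877887788778877887788778877887

s(k+1) = s(k)·7·s(k) — each term doubles the last with '7' between the halves.
So the next term is two copies of 887788778877887 with '7' between the halves.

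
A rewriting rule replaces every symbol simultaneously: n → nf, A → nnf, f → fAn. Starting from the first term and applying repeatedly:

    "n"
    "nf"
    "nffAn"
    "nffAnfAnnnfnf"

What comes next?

Replace each of the 13 characters of nffAnfAnnnfnf in place — nf fAn fAn nnf nf fAn nnf nf nf nf fAn nf fAn — and concatenate.

nffAnfAnnnfnffAnnnfnfnfnffAnnffAn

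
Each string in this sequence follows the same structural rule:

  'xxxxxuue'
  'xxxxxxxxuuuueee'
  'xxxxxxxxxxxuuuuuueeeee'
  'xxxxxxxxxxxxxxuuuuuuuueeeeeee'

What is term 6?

xxxxxxxxxxxxxxxxxxxxuuuuuuuuuuuueeeeeeeeeee

The n-th term is 3n+2 x's then 2n u's then 2n-1 e's (n = 1, 2, …).
For term 6, n = 6, so the run lengths are 20, 12, 11.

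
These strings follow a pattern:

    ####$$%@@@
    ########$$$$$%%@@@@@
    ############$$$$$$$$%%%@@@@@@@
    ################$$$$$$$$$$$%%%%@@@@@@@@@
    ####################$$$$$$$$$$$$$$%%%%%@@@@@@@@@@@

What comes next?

Each string has the form #^{4n} $^{3n-1} %^{n} @^{2n+1} (n = 1, 2, …).
At n = 6 the blocks have lengths 24, 17, 6, 13.

########################$$$$$$$$$$$$$$$$$%%%%%%@@@@@@@@@@@@@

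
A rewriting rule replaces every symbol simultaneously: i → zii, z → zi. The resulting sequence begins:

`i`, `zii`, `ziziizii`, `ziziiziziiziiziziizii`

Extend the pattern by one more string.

Replace each of the 21 characters of ziziiziziiziiziziizii in place — zi zii zi zii zii zi zii zi zii zii zi zii zii zi zii zi zii zii zi zii zii — and concatenate.

ziziiziziiziiziziiziziiziiziziiziiziziiziziiziiziziizii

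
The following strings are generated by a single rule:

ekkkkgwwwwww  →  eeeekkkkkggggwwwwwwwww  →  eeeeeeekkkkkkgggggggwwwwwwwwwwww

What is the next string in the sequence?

Reading off run lengths: e runs 1, 4, 7; k runs 4, 5, 6; g runs 1, 4, 7; w runs 6, 9, 12 — each is linear in n (n = 1, 2, …).
At n = 4 the blocks have lengths 10, 7, 10, 15.

eeeeeeeeeekkkkkkkggggggggggwwwwwwwwwwwwwww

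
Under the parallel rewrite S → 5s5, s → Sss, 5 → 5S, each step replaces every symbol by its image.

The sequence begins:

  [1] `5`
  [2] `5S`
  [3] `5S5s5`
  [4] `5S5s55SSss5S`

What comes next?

5S5s55SSss5S5S5s55s5SssSss5S5s5

Expanding 5S5s55SSss5S: 5→5S, S→5s5, 5→5S, s→Sss, 5→5S, 5→5S, S→5s5, S→5s5, s→Sss, s→Sss, 5→5S, S→5s5. Concatenated: 5S 5s5 5S Sss 5S 5S 5s5 5s5 Sss Sss 5S 5s5.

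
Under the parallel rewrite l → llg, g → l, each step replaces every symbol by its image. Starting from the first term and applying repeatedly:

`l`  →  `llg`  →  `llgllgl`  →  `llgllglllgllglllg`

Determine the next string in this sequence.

llgllglllgllglllgllgllglllgllglllgllgllgl

Replace each of the 17 characters of llgllglllgllglllg in place — llg llg l llg llg l llg llg llg l llg llg l llg llg llg l — and concatenate.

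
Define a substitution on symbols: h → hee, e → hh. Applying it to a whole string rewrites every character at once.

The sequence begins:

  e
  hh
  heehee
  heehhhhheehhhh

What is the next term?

Applying the rule to each of the 14 symbols of heehhhhheehhhh gives the pieces hee hh hh hee hee hee hee hee hh hh hee hee hee hee, which concatenate to the answer.

heehhhhheeheeheeheeheehhhhheeheeheehee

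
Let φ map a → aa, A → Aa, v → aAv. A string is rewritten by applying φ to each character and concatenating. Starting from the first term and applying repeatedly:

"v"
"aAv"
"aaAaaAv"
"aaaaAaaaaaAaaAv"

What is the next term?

Replace each of the 15 characters of aaaaAaaaaaAaaAv in place — aa aa aa aa Aa aa aa aa aa aa Aa aa aa Aa aAv — and concatenate.

aaaaaaaaAaaaaaaaaaaaAaaaaaAaaAv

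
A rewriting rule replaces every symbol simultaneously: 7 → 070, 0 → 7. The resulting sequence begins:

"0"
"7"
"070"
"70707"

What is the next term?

Rewriting each symbol of 70707: 7→070, 0→7, 7→070, 0→7, 7→070, which concatenates to 070 7 070 7 070.

07070707070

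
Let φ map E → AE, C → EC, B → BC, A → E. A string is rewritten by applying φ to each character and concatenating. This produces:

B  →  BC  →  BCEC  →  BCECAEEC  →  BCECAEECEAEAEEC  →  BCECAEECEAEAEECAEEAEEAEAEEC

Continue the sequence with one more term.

BCECAEECEAEAEECAEEAEEAEAEECEAEAEEAEAEEAEEAEAEEC

Applying the rule to each of the 27 symbols of BCECAEECEAEAEECAEEAEEAEAEEC gives the pieces BC EC AE EC E AE AE EC AE E AE E AE AE EC E AE AE E AE AE E AE E AE AE EC, which concatenate to the answer.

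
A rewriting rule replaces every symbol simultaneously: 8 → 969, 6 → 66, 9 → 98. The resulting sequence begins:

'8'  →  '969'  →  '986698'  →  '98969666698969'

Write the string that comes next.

Rewriting the 14 symbols of 98969666698969 one by one yields 98 969 98 66 98 66 66 66 66 98 969 98 66 98; concatenated:

989699866986666666698969986698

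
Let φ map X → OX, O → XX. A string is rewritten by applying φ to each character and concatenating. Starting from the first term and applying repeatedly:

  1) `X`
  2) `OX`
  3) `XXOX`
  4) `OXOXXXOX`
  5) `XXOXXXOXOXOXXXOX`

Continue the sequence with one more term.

Replace each of the 16 characters of XXOXXXOXOXOXXXOX in place — OX OX XX OX OX OX XX OX XX OX XX OX OX OX XX OX — and concatenate.

OXOXXXOXOXOXXXOXXXOXXXOXOXOXXXOX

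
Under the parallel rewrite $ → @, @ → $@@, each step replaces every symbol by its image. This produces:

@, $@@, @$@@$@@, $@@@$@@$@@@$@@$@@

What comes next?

Rewriting the 17 symbols of $@@@$@@$@@@$@@$@@ one by one yields @ $@@ $@@ $@@ @ $@@ $@@ @ $@@ $@@ $@@ @ $@@ $@@ @ $@@ $@@; concatenated:

@$@@$@@$@@@$@@$@@@$@@$@@$@@@$@@$@@@$@@$@@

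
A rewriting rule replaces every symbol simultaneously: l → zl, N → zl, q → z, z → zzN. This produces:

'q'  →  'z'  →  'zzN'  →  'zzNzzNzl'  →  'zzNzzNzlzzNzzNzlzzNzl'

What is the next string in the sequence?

zzNzzNzlzzNzzNzlzzNzlzzNzzNzlzzNzzNzlzzNzlzzNzzNzlzzNzl

φ(zzNzzNzlzzNzzNzlzzNzl) expands symbol-by-symbol to zzN zzN zl zzN zzN zl zzN zl zzN zzN zl zzN zzN zl zzN zl zzN zzN zl zzN zl; joining the 21 pieces gives the next term.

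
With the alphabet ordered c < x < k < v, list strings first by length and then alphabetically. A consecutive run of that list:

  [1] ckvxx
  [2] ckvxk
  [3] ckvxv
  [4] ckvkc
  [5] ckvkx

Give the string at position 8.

ckvvc

Advancing 3 positions from ckvkx through ckvkx → ckvkk → ckvkv reaches term 8.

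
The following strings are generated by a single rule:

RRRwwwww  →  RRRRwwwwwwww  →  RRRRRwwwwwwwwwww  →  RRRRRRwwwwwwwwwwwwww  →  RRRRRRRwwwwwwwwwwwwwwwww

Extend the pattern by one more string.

The n-th term is n+2 R's then 3n+2 w's (n = 1, 2, …).
Setting n = 6 gives 8, 20 characters in each block.

RRRRRRRRwwwwwwwwwwwwwwwwwwww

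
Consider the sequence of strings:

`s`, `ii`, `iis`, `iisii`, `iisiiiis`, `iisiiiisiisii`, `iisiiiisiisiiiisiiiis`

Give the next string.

From term 3 onward, concatenate the last term with the second-to-last: ii·s = iis, iis·ii = iisii, …
Continuing: iisiiiisiisiiiisiiiis · iisiiiisiisii gives term 8.

iisiiiisiisiiiisiiiisiisiiiisiisii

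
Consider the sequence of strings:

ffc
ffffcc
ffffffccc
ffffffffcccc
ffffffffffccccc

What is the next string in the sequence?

Term n consists of 2n f's, followed by n c's (n = 1, 2, …).
Setting n = 6 gives 12, 6 characters in each block.

ffffffffffffcccccc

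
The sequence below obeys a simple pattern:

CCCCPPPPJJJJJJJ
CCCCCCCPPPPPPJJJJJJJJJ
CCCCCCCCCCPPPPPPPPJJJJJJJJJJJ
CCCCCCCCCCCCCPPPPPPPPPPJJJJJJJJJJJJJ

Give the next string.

The n-th term is 3n-2 C's then 2n P's then 2n+3 J's, where the shown terms are n = 2, 3, 4, 5.
At n = 6 the blocks have lengths 16, 12, 15.

CCCCCCCCCCCCCCCCPPPPPPPPPPPPJJJJJJJJJJJJJJJ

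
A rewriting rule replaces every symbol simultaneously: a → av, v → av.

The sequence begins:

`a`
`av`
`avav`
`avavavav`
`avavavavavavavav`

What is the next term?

Rewriting the 16 symbols of avavavavavavavav one by one yields av av av av av av av av av av av av av av av av; concatenated:

avavavavavavavavavavavavavavavav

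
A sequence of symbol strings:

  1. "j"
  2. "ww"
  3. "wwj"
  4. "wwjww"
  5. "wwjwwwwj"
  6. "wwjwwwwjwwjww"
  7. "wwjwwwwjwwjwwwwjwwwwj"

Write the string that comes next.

wwjwwwwjwwjwwwwjwwwwjwwjwwwwjwwjww

From term 3 onward, concatenate the last term with the second-to-last: ww·j = wwj, wwj·ww = wwjww, …
So term 8 is wwjwwwwjwwjwwwwjwwwwj·wwjwwwwjwwjww.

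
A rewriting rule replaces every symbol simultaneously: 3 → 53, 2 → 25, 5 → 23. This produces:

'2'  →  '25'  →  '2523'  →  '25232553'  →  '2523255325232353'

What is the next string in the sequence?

Replace each of the 16 characters of 2523255325232353 in place — 25 23 25 53 25 23 23 53 25 23 25 53 25 53 23 53 — and concatenate.

25232553252323532523255325532353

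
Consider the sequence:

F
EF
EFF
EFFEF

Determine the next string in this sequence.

From term 3 onward, concatenate the last term with the second-to-last: EF·F = EFF, EFF·EF = EFFEF, …
So term 5 is EFFEF·EFF.

EFFEFEFF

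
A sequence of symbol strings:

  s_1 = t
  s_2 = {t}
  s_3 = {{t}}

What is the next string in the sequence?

Every step adds { to the front and } to the end of the previous string.
One more step from {{t}} gives the answer.

{{{t}}}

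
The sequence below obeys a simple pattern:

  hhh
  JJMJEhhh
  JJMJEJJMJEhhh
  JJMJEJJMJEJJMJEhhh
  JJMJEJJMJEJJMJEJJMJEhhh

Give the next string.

Each term is the previous one with JJMJE prepended.
So the next term is JJMJE·JJMJEJJMJEJJMJEJJMJEhhh.

JJMJEJJMJEJJMJEJJMJEJJMJEhhh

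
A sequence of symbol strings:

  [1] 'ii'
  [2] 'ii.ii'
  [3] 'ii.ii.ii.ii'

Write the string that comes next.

Every step duplicates the string with '.' between the halves.
Doubling ii.ii.ii.ii with '.' between the halves:

ii.ii.ii.ii.ii.ii.ii.ii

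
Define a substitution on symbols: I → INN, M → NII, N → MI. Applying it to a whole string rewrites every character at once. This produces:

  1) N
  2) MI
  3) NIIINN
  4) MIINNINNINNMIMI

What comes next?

NIIINNINNMIMIINNMIMIINNMIMINIIINNNIIINN

φ(MIINNINNINNMIMI) expands symbol-by-symbol to NII INN INN MI MI INN MI MI INN MI MI NII INN NII INN; joining the 15 pieces gives the next term.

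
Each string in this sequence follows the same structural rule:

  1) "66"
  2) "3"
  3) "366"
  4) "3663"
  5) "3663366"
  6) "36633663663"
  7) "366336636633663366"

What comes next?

36633663663366336636633663663

This is a Fibonacci-style word recurrence s(k) = s(k−1)·s(k−2): e.g. 3·66 = 366.
Continuing: 366336636633663366 · 36633663663 gives term 8.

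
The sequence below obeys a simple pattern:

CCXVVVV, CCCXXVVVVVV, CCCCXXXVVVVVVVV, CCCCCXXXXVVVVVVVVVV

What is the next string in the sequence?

CCCCCCXXXXXVVVVVVVVVVVV

Term n consists of n C's, followed by n-1 X's, followed by 2n V's, where the shown terms are n = 2, 3, 4, 5.
For the next term, n = 6, so the run lengths are 6, 5, 12.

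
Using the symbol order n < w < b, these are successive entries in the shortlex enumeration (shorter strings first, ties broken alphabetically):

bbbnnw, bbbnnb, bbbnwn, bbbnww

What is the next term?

The successor of bbbnww increments the rightmost position that isn't already b and resets every position after it to n.

bbbnwb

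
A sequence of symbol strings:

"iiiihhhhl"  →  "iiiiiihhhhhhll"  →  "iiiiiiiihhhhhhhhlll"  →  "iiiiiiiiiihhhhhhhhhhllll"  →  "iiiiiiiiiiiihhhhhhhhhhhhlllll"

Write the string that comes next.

Each string has the form i^{2n} h^{2n} l^{n-1}, where the shown terms are n = 2, 3, 4, 5, 6.
For the next term, n = 7, so the run lengths are 14, 14, 6.

iiiiiiiiiiiiiihhhhhhhhhhhhhhllllll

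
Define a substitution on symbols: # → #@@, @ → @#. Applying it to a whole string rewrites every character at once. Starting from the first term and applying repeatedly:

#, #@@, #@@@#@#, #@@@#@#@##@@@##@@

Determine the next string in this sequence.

Rewriting the 17 symbols of #@@@#@#@##@@@##@@ one by one yields #@@ @# @# @# #@@ @# #@@ @# #@@ #@@ @# @# @# #@@ #@@ @# @#; concatenated:

#@@@#@#@##@@@##@@@##@@#@@@#@#@##@@#@@@#@#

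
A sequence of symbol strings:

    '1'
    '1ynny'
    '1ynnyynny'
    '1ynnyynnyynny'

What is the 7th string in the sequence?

1ynnyynnyynnyynnyynnyynny

Each term is the previous one with ynny appended.
From 1ynnyynnyynny, 3 further steps: 1ynnyynnyynny → 1ynnyynnyynnyynny → 1ynnyynnyynnyynnyynny → (answer).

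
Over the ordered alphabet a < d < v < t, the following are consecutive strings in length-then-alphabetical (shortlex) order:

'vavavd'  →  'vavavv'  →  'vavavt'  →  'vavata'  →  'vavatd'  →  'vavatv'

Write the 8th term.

Advancing 2 positions from vavatv through vavatv → vavatt reaches term 8.

vavdaa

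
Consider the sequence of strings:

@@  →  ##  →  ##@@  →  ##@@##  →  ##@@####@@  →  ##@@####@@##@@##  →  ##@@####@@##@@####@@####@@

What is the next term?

Each term (from the third on) is the previous term followed by the one before it: term 3 = ##·@@ = ##@@.
Continuing: ##@@####@@##@@####@@####@@ · ##@@####@@##@@## gives term 8.

##@@####@@##@@####@@####@@##@@####@@##@@##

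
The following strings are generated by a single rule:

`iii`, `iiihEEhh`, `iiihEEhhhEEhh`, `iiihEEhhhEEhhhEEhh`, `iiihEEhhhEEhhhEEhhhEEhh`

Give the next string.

Every step adds hEEhh to the end: s(k+1) = s(k)·hEEhh.
Applying this once more to iiihEEhhhEEhhhEEhhhEEhh:

iiihEEhhhEEhhhEEhhhEEhhhEEhh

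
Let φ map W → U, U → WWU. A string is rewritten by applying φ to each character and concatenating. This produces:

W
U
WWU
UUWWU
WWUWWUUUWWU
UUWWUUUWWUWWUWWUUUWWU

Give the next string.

Rewriting the 21 symbols of UUWWUUUWWUWWUWWUUUWWU one by one yields WWU WWU U U WWU WWU WWU U U WWU U U WWU U U WWU WWU WWU U U WWU; concatenated:

WWUWWUUUWWUWWUWWUUUWWUUUWWUUUWWUWWUWWUUUWWU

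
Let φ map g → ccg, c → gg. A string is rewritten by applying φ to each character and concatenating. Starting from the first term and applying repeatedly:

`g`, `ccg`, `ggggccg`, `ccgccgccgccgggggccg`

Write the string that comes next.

Rewriting the 19 symbols of ccgccgccgccgggggccg one by one yields gg gg ccg gg gg ccg gg gg ccg gg gg ccg ccg ccg ccg ccg gg gg ccg; concatenated:

ggggccgggggccgggggccgggggccgccgccgccgccgggggccg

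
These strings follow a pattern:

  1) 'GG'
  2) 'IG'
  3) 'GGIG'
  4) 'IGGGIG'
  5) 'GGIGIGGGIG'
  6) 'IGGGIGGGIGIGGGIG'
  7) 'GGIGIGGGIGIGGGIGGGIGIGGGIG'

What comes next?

This is a Fibonacci-style word recurrence s(k) = s(k−2)·s(k−1): e.g. GG·IG = GGIG.
Continuing: IGGGIGGGIGIGGGIG · GGIGIGGGIGIGGGIGGGIGIGGGIG gives term 8.

IGGGIGGGIGIGGGIGGGIGIGGGIGIGGGIGGGIGIGGGIG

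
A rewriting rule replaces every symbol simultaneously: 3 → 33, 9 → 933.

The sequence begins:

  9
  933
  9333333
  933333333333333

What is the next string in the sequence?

Applying the rule to each of the 15 symbols of 933333333333333 gives the pieces 933 33 33 33 33 33 33 33 33 33 33 33 33 33 33, which concatenate to the answer.

9333333333333333333333333333333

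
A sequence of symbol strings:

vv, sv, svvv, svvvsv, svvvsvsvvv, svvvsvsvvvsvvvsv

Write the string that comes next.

This is a Fibonacci-style word recurrence s(k) = s(k−1)·s(k−2): e.g. sv·vv = svvv.
Continuing: svvvsvsvvvsvvvsv · svvvsvsvvv gives term 7.

svvvsvsvvvsvvvsvsvvvsvsvvv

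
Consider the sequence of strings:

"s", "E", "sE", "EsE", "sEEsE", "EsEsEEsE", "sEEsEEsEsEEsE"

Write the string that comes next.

From term 3 onward, concatenate the second-to-last term with the last: s·E = sE, E·sE = EsE, …
Continuing: EsEsEEsE · sEEsEEsEsEEsE gives term 8.

EsEsEEsEsEEsEEsEsEEsE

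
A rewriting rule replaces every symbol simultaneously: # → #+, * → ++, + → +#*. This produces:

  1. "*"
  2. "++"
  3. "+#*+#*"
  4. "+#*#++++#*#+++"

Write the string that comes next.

+#*#+++#++#*+#*+#*+#*#+++#++#*+#*+#*

Applying the rule to each of the 14 symbols of +#*#++++#*#+++ gives the pieces +#* #+ ++ #+ +#* +#* +#* +#* #+ ++ #+ +#* +#* +#*, which concatenate to the answer.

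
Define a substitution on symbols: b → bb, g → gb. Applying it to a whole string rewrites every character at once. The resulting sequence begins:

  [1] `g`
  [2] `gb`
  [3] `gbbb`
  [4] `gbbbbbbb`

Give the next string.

gbbbbbbbbbbbbbbb

Rewriting each symbol of gbbbbbbb: g→gb, b→bb, b→bb, b→bb, b→bb, b→bb, b→bb, b→bb, which concatenates to gb bb bb bb bb bb bb bb.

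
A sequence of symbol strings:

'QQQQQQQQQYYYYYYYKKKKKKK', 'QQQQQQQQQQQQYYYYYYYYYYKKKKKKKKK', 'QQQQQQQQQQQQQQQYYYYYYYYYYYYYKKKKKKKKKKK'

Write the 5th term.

Reading off run lengths: Q runs 9, 12, 15; Y runs 7, 10, 13; K runs 7, 9, 11 — each is linear in n, where the shown terms are n = 3, 4, 5.
At n = 7 the blocks have lengths 21, 19, 15.

QQQQQQQQQQQQQQQQQQQQQYYYYYYYYYYYYYYYYYYYKKKKKKKKKKKKKKK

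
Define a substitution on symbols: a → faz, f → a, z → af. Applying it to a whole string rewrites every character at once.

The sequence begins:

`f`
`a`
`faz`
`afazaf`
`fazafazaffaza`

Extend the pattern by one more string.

Rewriting the 13 symbols of fazafazaffaza one by one yields a faz af faz a faz af faz a a faz af faz; concatenated:

afazaffazafazaffazaafazaffaz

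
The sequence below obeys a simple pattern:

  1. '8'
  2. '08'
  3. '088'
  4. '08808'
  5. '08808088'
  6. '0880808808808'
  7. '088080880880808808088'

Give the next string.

0880808808808088080880880808808808

This is a Fibonacci-style word recurrence s(k) = s(k−1)·s(k−2): e.g. 08·8 = 088.
The next term joins 088080880880808808088 and 0880808808808.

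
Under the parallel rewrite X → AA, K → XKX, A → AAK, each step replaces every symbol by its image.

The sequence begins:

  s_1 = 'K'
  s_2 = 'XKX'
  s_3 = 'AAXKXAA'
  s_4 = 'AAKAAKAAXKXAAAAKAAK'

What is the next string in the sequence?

Rewriting the 19 symbols of AAKAAKAAXKXAAAAKAAK one by one yields AAK AAK XKX AAK AAK XKX AAK AAK AA XKX AA AAK AAK AAK AAK XKX AAK AAK XKX; concatenated:

AAKAAKXKXAAKAAKXKXAAKAAKAAXKXAAAAKAAKAAKAAKXKXAAKAAKXKX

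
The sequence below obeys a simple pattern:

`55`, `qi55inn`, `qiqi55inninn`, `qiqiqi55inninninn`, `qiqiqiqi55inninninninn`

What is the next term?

Each term wraps the previous one in qi on the left and inn on the right.
Applying this once more to qiqiqiqi55inninninninn:

qiqiqiqiqi55inninninninninn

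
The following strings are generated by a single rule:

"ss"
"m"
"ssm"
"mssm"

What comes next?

ssmmssm

Each term (from the third on) is the two preceding terms concatenated in order: term 3 = ss·m = ssm.
The next term joins ssm and mssm.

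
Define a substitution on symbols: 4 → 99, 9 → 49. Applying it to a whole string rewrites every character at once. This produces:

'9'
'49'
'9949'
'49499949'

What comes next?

9949994949499949

Rewriting each symbol of 49499949: 4→99, 9→49, 4→99, 9→49, 9→49, 9→49, 4→99, 9→49, which concatenates to 99 49 99 49 49 49 99 49.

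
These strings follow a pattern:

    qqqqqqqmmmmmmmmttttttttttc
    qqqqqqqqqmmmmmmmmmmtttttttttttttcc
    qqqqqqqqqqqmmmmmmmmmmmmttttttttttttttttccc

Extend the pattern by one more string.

qqqqqqqqqqqqqmmmmmmmmmmmmmmtttttttttttttttttttcccc

Reading off run lengths: q runs 7, 9, 11; m runs 8, 10, 12; t runs 10, 13, 16; c runs 1, 2, 3 — each is linear in n, where the shown terms are n = 3, 4, 5.
At n = 6 the blocks have lengths 13, 14, 19, 4.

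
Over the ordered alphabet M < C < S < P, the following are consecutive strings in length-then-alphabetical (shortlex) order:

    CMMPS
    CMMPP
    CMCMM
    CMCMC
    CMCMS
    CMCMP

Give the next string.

Find the rightmost character of CMCMP below P, bump it to the next letter, and reset everything to its right to M.

CMCCM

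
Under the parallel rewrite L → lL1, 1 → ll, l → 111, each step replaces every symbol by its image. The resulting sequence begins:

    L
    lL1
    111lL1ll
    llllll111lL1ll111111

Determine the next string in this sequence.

111111111111111111llllll111lL1ll111111llllllllllll

Applying the rule to each of the 20 symbols of llllll111lL1ll111111 gives the pieces 111 111 111 111 111 111 ll ll ll 111 lL1 ll 111 111 ll ll ll ll ll ll, which concatenate to the answer.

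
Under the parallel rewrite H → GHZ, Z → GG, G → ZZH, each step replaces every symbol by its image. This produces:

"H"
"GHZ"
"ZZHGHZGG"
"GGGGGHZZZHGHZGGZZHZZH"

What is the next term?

ZZHZZHZZHZZHZZHGHZGGGGGGGHZZZHGHZGGZZHZZHGGGGGHZGGGGGHZ

Replace each of the 21 characters of GGGGGHZZZHGHZGGZZHZZH in place — ZZH ZZH ZZH ZZH ZZH GHZ GG GG GG GHZ ZZH GHZ GG ZZH ZZH GG GG GHZ GG GG GHZ — and concatenate.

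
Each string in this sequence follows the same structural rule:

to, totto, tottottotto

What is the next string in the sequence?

tottottottottottottotto

Each string is two copies of the previous one joined by 't'.
One more doubling of tottottotto gives the answer.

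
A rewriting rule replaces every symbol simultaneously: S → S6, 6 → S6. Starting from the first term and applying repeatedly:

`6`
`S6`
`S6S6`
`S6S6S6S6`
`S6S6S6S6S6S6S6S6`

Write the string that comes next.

Applying the rule to each of the 16 symbols of S6S6S6S6S6S6S6S6 gives the pieces S6 S6 S6 S6 S6 S6 S6 S6 S6 S6 S6 S6 S6 S6 S6 S6, which concatenate to the answer.

S6S6S6S6S6S6S6S6S6S6S6S6S6S6S6S6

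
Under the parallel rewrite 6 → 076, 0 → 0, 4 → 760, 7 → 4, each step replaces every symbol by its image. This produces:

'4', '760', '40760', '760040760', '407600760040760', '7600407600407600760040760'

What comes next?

40760076004076007600407600407600760040760

Replace each of the 25 characters of 7600407600407600760040760 in place — 4 076 0 0 760 0 4 076 0 0 760 0 4 076 0 0 4 076 0 0 760 0 4 076 0 — and concatenate.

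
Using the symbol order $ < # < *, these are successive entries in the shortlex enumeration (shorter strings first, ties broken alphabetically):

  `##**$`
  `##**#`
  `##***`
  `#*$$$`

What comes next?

The successor of #*$$$ increments the rightmost position that isn't already * and resets every position after it to $.

#*$$#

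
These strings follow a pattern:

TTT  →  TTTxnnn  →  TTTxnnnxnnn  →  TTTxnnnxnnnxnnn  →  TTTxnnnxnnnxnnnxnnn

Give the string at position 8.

TTTxnnnxnnnxnnnxnnnxnnnxnnnxnnn

Each term is the previous one with xnnn appended.
From TTTxnnnxnnnxnnnxnnn, 3 further steps: TTTxnnnxnnnxnnnxnnn → TTTxnnnxnnnxnnnxnnnxnnn → TTTxnnnxnnnxnnnxnnnxnnnxnnn → (answer).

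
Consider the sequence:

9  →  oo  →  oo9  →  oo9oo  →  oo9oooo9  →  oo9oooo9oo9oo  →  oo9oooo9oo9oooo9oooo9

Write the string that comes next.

oo9oooo9oo9oooo9oooo9oo9oooo9oo9oo

This is a Fibonacci-style word recurrence s(k) = s(k−1)·s(k−2): e.g. oo·9 = oo9.
The next term joins oo9oooo9oo9oooo9oooo9 and oo9oooo9oo9oo.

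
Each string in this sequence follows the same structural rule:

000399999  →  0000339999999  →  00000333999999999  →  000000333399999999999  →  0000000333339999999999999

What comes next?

Reading off run lengths: 0 runs 3, 4, 5, 6, 7; 3 runs 1, 2, 3, 4, 5; 9 runs 5, 7, 9, 11, 13 — each is linear in n, where the shown terms are n = 2, 3, 4, 5, 6.
At n = 7 the blocks have lengths 8, 6, 15.

00000000333333999999999999999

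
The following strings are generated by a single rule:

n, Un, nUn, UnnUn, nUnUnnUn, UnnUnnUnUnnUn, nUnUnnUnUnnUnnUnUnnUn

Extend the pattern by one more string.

Each term (from the third on) is the two preceding terms concatenated in order: term 3 = n·Un = nUn.
The next term joins UnnUnnUnUnnUn and nUnUnnUnUnnUnnUnUnnUn.

UnnUnnUnUnnUnnUnUnnUnUnnUnnUnUnnUn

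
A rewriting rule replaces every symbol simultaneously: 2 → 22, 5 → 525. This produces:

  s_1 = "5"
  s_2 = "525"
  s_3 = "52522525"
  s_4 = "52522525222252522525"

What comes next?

525225252222525225252222222252522525222252522525

φ(52522525222252522525) expands symbol-by-symbol to 525 22 525 22 22 525 22 525 22 22 22 22 525 22 525 22 22 525 22 525; joining the 20 pieces gives the next term.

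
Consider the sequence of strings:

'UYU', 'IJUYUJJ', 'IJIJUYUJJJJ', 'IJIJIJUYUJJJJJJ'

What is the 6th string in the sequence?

Each term wraps the previous one in IJ on the left and JJ on the right.
From IJIJIJUYUJJJJJJ, 2 further steps: IJIJIJUYUJJJJJJ → IJIJIJIJUYUJJJJJJJJ → (answer).

IJIJIJIJIJUYUJJJJJJJJJJ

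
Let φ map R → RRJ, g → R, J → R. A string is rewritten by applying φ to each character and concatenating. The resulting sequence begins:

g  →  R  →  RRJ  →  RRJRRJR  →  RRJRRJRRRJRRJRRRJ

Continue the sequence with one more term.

RRJRRJRRRJRRJRRRJRRJRRJRRRJRRJRRRJRRJRRJR

φ(RRJRRJRRRJRRJRRRJ) expands symbol-by-symbol to RRJ RRJ R RRJ RRJ R RRJ RRJ RRJ R RRJ RRJ R RRJ RRJ RRJ R; joining the 17 pieces gives the next term.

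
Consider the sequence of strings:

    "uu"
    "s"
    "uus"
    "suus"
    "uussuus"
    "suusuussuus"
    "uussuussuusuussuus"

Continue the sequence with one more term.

suusuussuusuussuussuusuussuus

This is a Fibonacci-style word recurrence s(k) = s(k−2)·s(k−1): e.g. uu·s = uus.
Continuing: suusuussuus · uussuussuusuussuus gives term 8.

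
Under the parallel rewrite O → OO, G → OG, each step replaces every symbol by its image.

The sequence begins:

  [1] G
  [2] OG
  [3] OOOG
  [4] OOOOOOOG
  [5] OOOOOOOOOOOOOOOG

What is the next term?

Rewriting the 16 symbols of OOOOOOOOOOOOOOOG one by one yields OO OO OO OO OO OO OO OO OO OO OO OO OO OO OO OG; concatenated:

OOOOOOOOOOOOOOOOOOOOOOOOOOOOOOOG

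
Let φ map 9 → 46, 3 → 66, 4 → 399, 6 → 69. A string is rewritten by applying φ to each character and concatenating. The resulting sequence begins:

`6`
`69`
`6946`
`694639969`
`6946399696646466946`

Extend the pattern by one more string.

694639969664646694669693996939969694639969

Applying the rule to each of the 19 symbols of 6946399696646466946 gives the pieces 69 46 399 69 66 46 46 69 46 69 69 399 69 399 69 69 46 399 69, which concatenate to the answer.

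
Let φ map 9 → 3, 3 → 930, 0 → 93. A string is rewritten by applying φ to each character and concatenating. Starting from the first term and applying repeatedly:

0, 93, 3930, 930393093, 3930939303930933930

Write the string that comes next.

93039309339303930939303930933930930393093

Applying the rule to each of the 19 symbols of 3930939303930933930 gives the pieces 930 3 930 93 3 930 3 930 93 930 3 930 93 3 930 930 3 930 93, which concatenate to the answer.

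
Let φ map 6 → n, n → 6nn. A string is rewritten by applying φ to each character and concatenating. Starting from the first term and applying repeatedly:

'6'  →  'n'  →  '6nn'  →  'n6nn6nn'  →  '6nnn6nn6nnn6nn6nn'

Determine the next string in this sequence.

φ(6nnn6nn6nnn6nn6nn) expands symbol-by-symbol to n 6nn 6nn 6nn n 6nn 6nn n 6nn 6nn 6nn n 6nn 6nn n 6nn 6nn; joining the 17 pieces gives the next term.

n6nn6nn6nnn6nn6nnn6nn6nn6nnn6nn6nnn6nn6nn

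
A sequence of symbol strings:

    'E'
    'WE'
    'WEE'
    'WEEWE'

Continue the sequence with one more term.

WEEWEWEE

From term 3 onward, concatenate the last term with the second-to-last: WE·E = WEE, WEE·WE = WEEWE, …
So term 5 is WEEWE·WEE.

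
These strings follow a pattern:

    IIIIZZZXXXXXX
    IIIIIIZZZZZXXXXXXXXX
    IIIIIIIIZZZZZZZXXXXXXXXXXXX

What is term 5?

Each string has the form I^{2n+2} Z^{2n+1} X^{3n+3} (n = 1, 2, …).
For term 5, n = 5, so the run lengths are 12, 11, 18.

IIIIIIIIIIIIZZZZZZZZZZZXXXXXXXXXXXXXXXXXX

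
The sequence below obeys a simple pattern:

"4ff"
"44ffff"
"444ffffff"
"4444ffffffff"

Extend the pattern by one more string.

44444ffffffffff

Term n consists of n 4's, followed by 2n f's (n = 1, 2, …).
At n = 5 the blocks have lengths 5, 10.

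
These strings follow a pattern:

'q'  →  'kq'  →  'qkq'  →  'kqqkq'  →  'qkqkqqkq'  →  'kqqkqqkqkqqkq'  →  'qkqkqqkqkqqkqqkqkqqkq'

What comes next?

kqqkqqkqkqqkqqkqkqqkqkqqkqqkqkqqkq

From term 3 onward, concatenate the second-to-last term with the last: q·kq = qkq, kq·qkq = kqqkq, …
Continuing: kqqkqqkqkqqkq · qkqkqqkqkqqkqqkqkqqkq gives term 8.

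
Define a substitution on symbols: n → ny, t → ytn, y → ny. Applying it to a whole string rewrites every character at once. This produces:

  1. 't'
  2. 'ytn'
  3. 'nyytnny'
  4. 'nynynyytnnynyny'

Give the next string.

nynynynynynynyytnnynynynynynyny

Replace each of the 15 characters of nynynyytnnynyny in place — ny ny ny ny ny ny ny ytn ny ny ny ny ny ny ny — and concatenate.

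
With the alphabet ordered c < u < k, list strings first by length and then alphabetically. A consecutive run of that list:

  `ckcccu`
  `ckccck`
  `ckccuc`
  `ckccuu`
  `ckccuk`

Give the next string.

Treat ckccuk as a base-3 numeral over the given alphabet and add one, carrying through any trailing k's.

ckcckc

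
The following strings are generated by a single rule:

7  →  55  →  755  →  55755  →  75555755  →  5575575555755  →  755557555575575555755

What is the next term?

5575575555755755557555575575555755

This is a Fibonacci-style word recurrence s(k) = s(k−2)·s(k−1): e.g. 7·55 = 755.
The next term joins 5575575555755 and 755557555575575555755.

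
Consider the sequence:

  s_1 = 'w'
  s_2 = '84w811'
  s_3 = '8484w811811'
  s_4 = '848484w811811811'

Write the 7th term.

848484848484w811811811811811811

Each term wraps the previous one in 84 on the left and 811 on the right.
From 848484w811811811, 3 further steps: 848484w811811811 → 84848484w811811811811 → 8484848484w811811811811811 → (answer).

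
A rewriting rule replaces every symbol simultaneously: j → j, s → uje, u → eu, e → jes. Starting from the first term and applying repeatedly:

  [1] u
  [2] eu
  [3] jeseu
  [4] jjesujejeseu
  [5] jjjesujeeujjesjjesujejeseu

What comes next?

φ(jjjesujeeujjesjjesujejeseu) expands symbol-by-symbol to j j j jes uje eu j jes jes eu j j jes uje j j jes uje eu j jes j jes uje jes eu; joining the 26 pieces gives the next term.

jjjjesujeeujjesjeseujjjesujejjjesujeeujjesjjesujejeseu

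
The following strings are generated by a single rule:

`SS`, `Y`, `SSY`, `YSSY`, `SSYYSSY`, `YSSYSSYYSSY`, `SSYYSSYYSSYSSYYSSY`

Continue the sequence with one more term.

This is a Fibonacci-style word recurrence s(k) = s(k−2)·s(k−1): e.g. SS·Y = SSY.
So term 8 is YSSYSSYYSSY·SSYYSSYYSSYSSYYSSY.

YSSYSSYYSSYSSYYSSYYSSYSSYYSSY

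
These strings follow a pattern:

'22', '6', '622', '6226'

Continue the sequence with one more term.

6226622

From term 3 onward, concatenate the last term with the second-to-last: 6·22 = 622, 622·6 = 6226, …
The next term joins 6226 and 622.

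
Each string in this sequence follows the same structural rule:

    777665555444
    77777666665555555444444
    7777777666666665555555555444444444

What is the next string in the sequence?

777777777666666666665555555555555444444444444

Reading off run lengths: 7 runs 3, 5, 7; 6 runs 2, 5, 8; 5 runs 4, 7, 10; 4 runs 3, 6, 9 — each is linear in n (n = 1, 2, …).
At n = 4 the blocks have lengths 9, 11, 13, 12.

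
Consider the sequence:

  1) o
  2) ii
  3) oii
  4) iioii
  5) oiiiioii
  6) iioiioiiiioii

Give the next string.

oiiiioiiiioiioiiiioii

This is a Fibonacci-style word recurrence s(k) = s(k−2)·s(k−1): e.g. o·ii = oii.
The next term joins oiiiioii and iioiioiiiioii.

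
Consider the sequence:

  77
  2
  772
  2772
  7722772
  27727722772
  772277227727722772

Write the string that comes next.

27727722772772277227727722772

From term 3 onward, concatenate the second-to-last term with the last: 77·2 = 772, 2·772 = 2772, …
So term 8 is 27727722772·772277227727722772.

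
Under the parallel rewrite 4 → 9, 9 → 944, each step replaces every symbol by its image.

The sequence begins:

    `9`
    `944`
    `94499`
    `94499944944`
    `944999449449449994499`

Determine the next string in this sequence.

Applying the rule to each of the 21 symbols of 944999449449449994499 gives the pieces 944 9 9 944 944 944 9 9 944 9 9 944 9 9 944 944 944 9 9 944 944, which concatenate to the answer.

9449994494494499944999449994494494499944944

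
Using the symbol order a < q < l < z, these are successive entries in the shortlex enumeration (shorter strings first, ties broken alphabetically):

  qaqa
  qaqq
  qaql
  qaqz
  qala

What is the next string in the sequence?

qalq

The successor of qala increments the rightmost position that isn't already z and resets every position after it to a.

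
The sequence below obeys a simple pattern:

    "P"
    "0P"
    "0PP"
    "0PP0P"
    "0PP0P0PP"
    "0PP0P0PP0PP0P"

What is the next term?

This is a Fibonacci-style word recurrence s(k) = s(k−1)·s(k−2): e.g. 0P·P = 0PP.
Continuing: 0PP0P0PP0PP0P · 0PP0P0PP gives term 7.

0PP0P0PP0PP0P0PP0P0PP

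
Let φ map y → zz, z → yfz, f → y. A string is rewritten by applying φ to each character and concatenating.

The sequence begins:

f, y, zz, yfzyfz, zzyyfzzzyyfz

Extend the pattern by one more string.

Apply φ to zzyyfzzzyyfz symbol by symbol: z→yfz, z→yfz, y→zz, y→zz, f→y, z→yfz, z→yfz, z→yfz, y→zz, y→zz, f→y, z→yfz; joined: yfz yfz zz zz y yfz yfz yfz zz zz y yfz.

yfzyfzzzzzyyfzyfzyfzzzzzyyfz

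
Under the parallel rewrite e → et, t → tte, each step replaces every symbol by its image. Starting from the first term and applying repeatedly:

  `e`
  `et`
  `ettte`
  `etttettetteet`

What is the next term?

Rewriting the 13 symbols of etttettetteet one by one yields et tte tte tte et tte tte et tte tte et et tte; concatenated:

etttettetteetttetteetttetteetettte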